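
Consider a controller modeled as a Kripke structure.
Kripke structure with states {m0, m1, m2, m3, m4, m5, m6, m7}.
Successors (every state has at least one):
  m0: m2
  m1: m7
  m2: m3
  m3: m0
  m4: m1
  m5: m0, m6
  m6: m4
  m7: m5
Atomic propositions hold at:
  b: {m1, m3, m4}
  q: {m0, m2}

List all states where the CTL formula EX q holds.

Sat(EX q) = {s : some successor in {m0, m2}} = {m0, m3, m5}

{m0, m3, m5}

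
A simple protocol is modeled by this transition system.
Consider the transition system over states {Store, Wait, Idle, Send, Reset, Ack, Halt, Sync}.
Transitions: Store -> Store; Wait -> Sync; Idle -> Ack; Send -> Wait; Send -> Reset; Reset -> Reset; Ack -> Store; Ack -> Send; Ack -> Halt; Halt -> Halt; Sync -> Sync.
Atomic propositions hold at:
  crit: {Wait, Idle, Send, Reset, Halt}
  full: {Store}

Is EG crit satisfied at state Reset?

EG crit: greatest fixpoint, start Z0 = {Wait, Idle, Send, Reset, Halt}, keep only states in Sat with some successor in Z. Z1 = {Send, Reset, Halt}; fixed.
Sat(EG crit) = {Send, Reset, Halt}
Reset ∈ Sat(EG crit) = {Send, Reset, Halt}, so the formula holds at Reset.

Yes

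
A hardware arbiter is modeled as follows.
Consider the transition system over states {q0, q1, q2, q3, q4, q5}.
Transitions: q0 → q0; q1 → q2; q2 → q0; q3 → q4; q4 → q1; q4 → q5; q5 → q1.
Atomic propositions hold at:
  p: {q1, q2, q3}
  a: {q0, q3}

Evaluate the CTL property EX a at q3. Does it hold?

Sat(EX a) = {s : some successor in {q0, q3}} = {q0, q2}
q3 ∉ Sat(EX a) = {q0, q2}, so the formula does not hold at q3.

No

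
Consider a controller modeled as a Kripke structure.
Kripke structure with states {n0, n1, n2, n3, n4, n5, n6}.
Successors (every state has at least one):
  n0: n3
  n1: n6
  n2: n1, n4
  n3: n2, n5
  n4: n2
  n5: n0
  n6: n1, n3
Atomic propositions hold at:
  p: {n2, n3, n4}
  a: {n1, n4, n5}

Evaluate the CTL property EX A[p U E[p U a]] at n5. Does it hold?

No

E[p U a]: least fixpoint, start Z0 = Sat(a) = {n1, n4, n5}, add states in Sat(p) with some successor in Z. Z1 = {n1, n2, n3, n4, n5}; fixed.
Sat(E[p U a]) = {n1, n2, n3, n4, n5}
A[p U E[p U a]]: least fixpoint, start Z0 = Sat(E[p U a]) = {n1, n2, n3, n4, n5}, add states in Sat(p) with every successor in Z. Already a fixed point.
Sat(A[p U E[p U a]]) = {n1, n2, n3, n4, n5}
Sat(EX A[p U E[p U a]]) = {s : some successor in {n1, n2, n3, n4, n5}} = {n0, n2, n3, n4, n6}
n5 ∉ Sat(EX A[p U E[p U a]]) = {n0, n2, n3, n4, n6}, so the formula does not hold at n5.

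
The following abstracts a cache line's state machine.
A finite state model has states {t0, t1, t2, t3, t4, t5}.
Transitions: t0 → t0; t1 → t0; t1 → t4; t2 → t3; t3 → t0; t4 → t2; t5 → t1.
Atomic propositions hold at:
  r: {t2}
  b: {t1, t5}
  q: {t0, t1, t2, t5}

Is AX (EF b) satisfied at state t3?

No

EF b: least fixpoint, start Z0 = {t1, t5}, add states with some successor in Z. Already a fixed point.
Sat(EF b) = {t1, t5}
Sat(AX (EF b)) = {s : every successor in {t1, t5}} = {t5}
t3 ∉ Sat(AX (EF b)) = {t5}, so the formula does not hold at t3.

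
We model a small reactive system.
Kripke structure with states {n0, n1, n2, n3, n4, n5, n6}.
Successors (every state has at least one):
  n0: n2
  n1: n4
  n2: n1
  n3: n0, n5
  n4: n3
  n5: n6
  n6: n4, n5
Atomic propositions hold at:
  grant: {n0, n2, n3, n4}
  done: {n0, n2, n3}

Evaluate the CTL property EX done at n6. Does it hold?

Sat(EX done) = {s : some successor in {n0, n2, n3}} = {n0, n3, n4}
n6 ∉ Sat(EX done) = {n0, n3, n4}, so the formula does not hold at n6.

No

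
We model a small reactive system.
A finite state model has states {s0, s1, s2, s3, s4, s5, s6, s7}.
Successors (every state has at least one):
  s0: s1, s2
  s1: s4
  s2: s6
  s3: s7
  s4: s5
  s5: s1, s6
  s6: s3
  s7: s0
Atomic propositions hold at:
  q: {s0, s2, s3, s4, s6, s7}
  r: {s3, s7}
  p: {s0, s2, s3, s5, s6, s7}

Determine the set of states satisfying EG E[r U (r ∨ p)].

Sat(r ∨ p) = {s0, s2, s3, s5, s6, s7}
E[r U (r ∨ p)]: least fixpoint, start Z0 = Sat((r ∨ p)) = {s0, s2, s3, s5, s6, s7}, add states in Sat(r) with some successor in Z. Already a fixed point.
Sat(E[r U (r ∨ p)]) = {s0, s2, s3, s5, s6, s7}
EG E[r U (r ∨ p)]: greatest fixpoint, start Z0 = {s0, s2, s3, s5, s6, s7}, keep only states in Sat with some successor in Z. Already a fixed point.
Sat(EG E[r U (r ∨ p)]) = {s0, s2, s3, s5, s6, s7}

{s0, s2, s3, s5, s6, s7}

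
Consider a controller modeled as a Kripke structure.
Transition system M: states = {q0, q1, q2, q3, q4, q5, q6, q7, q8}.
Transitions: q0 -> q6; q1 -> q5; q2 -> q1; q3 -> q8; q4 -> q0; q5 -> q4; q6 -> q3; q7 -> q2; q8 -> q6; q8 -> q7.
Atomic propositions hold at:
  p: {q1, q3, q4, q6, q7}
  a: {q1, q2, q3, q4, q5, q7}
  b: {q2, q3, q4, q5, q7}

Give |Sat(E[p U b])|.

7

E[p U b]: least fixpoint, start Z0 = Sat(b) = {q2, q3, q4, q5, q7}, add states in Sat(p) with some successor in Z. Z1 = {q1, q2, q3, q4, q5, q6, q7}; fixed.
Sat(E[p U b]) = {q1, q2, q3, q4, q5, q6, q7}
|Sat(E[p U b])| = |{q1, q2, q3, q4, q5, q6, q7}| = 7.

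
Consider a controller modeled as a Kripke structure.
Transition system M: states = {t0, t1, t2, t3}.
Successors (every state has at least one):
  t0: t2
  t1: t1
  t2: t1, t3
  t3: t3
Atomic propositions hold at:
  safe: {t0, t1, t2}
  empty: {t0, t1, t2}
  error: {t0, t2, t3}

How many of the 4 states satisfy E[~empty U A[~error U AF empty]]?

Sat(~empty) = {t3}
Sat(~error) = {t1}
AF empty: least fixpoint, start Z0 = {t0, t1, t2}, add states with every successor in Z. Already a fixed point.
Sat(AF empty) = {t0, t1, t2}
A[~error U AF empty]: least fixpoint, start Z0 = Sat(AF empty) = {t0, t1, t2}, add states in Sat(~error) with every successor in Z. Already a fixed point.
Sat(A[~error U AF empty]) = {t0, t1, t2}
E[~empty U A[~error U AF empty]]: least fixpoint, start Z0 = Sat(A[~error U AF empty]) = {t0, t1, t2}, add states in Sat(~empty) with some successor in Z. Already a fixed point.
Sat(E[~empty U A[~error U AF empty]]) = {t0, t1, t2}
|Sat(E[~empty U A[~error U AF empty]])| = |{t0, t1, t2}| = 3.

3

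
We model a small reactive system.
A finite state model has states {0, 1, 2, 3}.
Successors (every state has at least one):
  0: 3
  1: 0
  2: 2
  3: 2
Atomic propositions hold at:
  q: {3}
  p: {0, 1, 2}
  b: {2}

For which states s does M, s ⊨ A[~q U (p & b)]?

{2}

Sat(~q) = {0, 1, 2}
Sat(p & b) = {2}
A[~q U (p & b)]: least fixpoint, start Z0 = Sat((p & b)) = {2}, add states in Sat(~q) with every successor in Z. Already a fixed point.
Sat(A[~q U (p & b)]) = {2}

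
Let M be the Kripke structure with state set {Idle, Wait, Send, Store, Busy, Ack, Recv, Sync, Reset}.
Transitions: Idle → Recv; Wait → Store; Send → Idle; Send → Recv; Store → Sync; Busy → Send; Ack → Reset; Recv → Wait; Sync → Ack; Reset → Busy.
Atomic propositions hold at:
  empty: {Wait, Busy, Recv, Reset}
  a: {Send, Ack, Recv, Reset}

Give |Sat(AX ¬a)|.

4

Sat(¬a) = {Idle, Wait, Store, Busy, Sync}
Sat(AX ¬a) = {s : every successor in {Idle, Wait, Store, Busy, Sync}} = {Wait, Store, Recv, Reset}
|Sat(AX ¬a)| = |{Wait, Store, Recv, Reset}| = 4.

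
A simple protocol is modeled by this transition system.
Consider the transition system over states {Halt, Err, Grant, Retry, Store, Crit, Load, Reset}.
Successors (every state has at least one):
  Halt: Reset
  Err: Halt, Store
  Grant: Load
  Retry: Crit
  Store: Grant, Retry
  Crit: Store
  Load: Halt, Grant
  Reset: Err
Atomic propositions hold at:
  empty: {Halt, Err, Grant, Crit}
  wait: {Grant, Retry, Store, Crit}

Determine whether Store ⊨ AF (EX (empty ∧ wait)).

Yes

Sat(empty ∧ wait) = {Grant, Crit}
Sat(EX (empty ∧ wait)) = {s : some successor in {Grant, Crit}} = {Retry, Store, Load}
AF (EX (empty ∧ wait)): least fixpoint, start Z0 = {Retry, Store, Load}, add states with every successor in Z. Z1 = {Grant, Retry, Store, Crit, Load}; fixed.
Sat(AF (EX (empty ∧ wait))) = {Grant, Retry, Store, Crit, Load}
Store ∈ Sat(AF (EX (empty ∧ wait))) = {Grant, Retry, Store, Crit, Load}, so the formula holds at Store.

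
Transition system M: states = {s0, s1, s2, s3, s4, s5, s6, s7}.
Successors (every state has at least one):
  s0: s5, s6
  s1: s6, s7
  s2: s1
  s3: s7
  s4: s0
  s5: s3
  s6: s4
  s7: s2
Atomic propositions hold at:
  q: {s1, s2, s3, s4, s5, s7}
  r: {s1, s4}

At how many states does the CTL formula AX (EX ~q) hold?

3

Sat(~q) = {s0, s6}
Sat(EX ~q) = {s : some successor in {s0, s6}} = {s0, s1, s4}
Sat(AX (EX ~q)) = {s : every successor in {s0, s1, s4}} = {s2, s4, s6}
|Sat(AX (EX ~q))| = |{s2, s4, s6}| = 3.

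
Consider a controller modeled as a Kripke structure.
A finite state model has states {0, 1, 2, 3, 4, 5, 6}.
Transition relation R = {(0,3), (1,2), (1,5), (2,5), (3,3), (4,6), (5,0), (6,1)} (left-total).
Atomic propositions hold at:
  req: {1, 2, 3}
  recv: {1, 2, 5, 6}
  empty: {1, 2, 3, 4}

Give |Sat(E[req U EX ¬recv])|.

5

Sat(¬recv) = {0, 3, 4}
Sat(EX ¬recv) = {s : some successor in {0, 3, 4}} = {0, 3, 5}
E[req U EX ¬recv]: least fixpoint, start Z0 = Sat(EX ¬recv) = {0, 3, 5}, add states in Sat(req) with some successor in Z. Z1 = {0, 1, 2, 3, 5}; fixed.
Sat(E[req U EX ¬recv]) = {0, 1, 2, 3, 5}
|Sat(E[req U EX ¬recv])| = |{0, 1, 2, 3, 5}| = 5.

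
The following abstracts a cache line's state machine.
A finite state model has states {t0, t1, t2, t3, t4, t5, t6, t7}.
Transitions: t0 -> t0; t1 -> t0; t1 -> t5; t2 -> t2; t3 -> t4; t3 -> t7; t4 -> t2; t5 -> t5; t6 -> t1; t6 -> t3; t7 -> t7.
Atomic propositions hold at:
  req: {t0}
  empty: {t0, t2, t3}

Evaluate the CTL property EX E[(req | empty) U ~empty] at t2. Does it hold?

Sat(req | empty) = {t0, t2, t3}
Sat(~empty) = {t1, t4, t5, t6, t7}
E[(req | empty) U ~empty]: least fixpoint, start Z0 = Sat(~empty) = {t1, t4, t5, t6, t7}, add states in Sat(req | empty) with some successor in Z. Z1 = {t1, t3, t4, t5, t6, t7}; fixed.
Sat(E[(req | empty) U ~empty]) = {t1, t3, t4, t5, t6, t7}
Sat(EX E[(req | empty) U ~empty]) = {s : some successor in {t1, t3, t4, t5, t6, t7}} = {t1, t3, t5, t6, t7}
t2 ∉ Sat(EX E[(req | empty) U ~empty]) = {t1, t3, t5, t6, t7}, so the formula does not hold at t2.

No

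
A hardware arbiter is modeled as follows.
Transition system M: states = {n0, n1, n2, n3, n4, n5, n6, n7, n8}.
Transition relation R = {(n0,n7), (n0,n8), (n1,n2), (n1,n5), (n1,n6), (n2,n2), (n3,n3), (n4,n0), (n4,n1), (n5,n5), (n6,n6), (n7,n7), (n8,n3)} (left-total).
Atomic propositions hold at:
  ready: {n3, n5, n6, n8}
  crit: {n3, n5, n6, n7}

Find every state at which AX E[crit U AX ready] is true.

{n3, n5, n6, n8}

Sat(AX ready) = {s : every successor in {n3, n5, n6, n8}} = {n3, n5, n6, n8}
E[crit U AX ready]: least fixpoint, start Z0 = Sat(AX ready) = {n3, n5, n6, n8}, add states in Sat(crit) with some successor in Z. Already a fixed point.
Sat(E[crit U AX ready]) = {n3, n5, n6, n8}
Sat(AX E[crit U AX ready]) = {s : every successor in {n3, n5, n6, n8}} = {n3, n5, n6, n8}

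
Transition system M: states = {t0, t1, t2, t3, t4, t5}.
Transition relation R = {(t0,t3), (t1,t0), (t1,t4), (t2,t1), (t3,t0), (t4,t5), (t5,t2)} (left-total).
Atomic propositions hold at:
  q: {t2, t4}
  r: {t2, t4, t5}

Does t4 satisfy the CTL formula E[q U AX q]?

Sat(AX q) = {s : every successor in {t2, t4}} = {t5}
E[q U AX q]: least fixpoint, start Z0 = Sat(AX q) = {t5}, add states in Sat(q) with some successor in Z. Z1 = {t4, t5}; fixed.
Sat(E[q U AX q]) = {t4, t5}
t4 ∈ Sat(E[q U AX q]) = {t4, t5}, so the formula holds at t4.

Yes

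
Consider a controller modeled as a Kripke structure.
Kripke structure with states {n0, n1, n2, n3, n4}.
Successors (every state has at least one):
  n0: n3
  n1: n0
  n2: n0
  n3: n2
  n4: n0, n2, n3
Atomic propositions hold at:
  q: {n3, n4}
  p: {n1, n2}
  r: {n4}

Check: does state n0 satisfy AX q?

Sat(AX q) = {s : every successor in {n3, n4}} = {n0}
n0 ∈ Sat(AX q) = {n0}, so the formula holds at n0.

Yes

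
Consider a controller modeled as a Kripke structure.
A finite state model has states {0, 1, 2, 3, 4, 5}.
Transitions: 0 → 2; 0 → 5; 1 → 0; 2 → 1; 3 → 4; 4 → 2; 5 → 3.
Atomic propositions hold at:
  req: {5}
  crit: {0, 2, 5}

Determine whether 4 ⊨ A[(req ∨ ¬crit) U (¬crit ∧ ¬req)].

Yes

Sat(¬crit) = {1, 3, 4}
Sat(req ∨ ¬crit) = {1, 3, 4, 5}
Sat(¬req) = {0, 1, 2, 3, 4}
Sat(¬crit ∧ ¬req) = {1, 3, 4}
A[(req ∨ ¬crit) U (¬crit ∧ ¬req)]: least fixpoint, start Z0 = Sat((¬crit ∧ ¬req)) = {1, 3, 4}, add states in Sat(req ∨ ¬crit) with every successor in Z. Z1 = {1, 3, 4, 5}; fixed.
Sat(A[(req ∨ ¬crit) U (¬crit ∧ ¬req)]) = {1, 3, 4, 5}
4 ∈ Sat(A[(req ∨ ¬crit) U (¬crit ∧ ¬req)]) = {1, 3, 4, 5}, so the formula holds at 4.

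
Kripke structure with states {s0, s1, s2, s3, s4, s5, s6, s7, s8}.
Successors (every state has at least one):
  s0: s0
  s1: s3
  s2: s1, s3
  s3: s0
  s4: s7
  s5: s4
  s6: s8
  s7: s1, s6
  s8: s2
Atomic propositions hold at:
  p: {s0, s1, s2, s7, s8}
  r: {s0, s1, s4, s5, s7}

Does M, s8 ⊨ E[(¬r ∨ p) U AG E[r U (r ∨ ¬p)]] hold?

Yes

Sat(¬r) = {s2, s3, s6, s8}
Sat(¬r ∨ p) = {s0, s1, s2, s3, s6, s7, s8}
Sat(¬p) = {s3, s4, s5, s6}
Sat(r ∨ ¬p) = {s0, s1, s3, s4, s5, s6, s7}
E[r U (r ∨ ¬p)]: least fixpoint, start Z0 = Sat((r ∨ ¬p)) = {s0, s1, s3, s4, s5, s6, s7}, add states in Sat(r) with some successor in Z. Already a fixed point.
Sat(E[r U (r ∨ ¬p)]) = {s0, s1, s3, s4, s5, s6, s7}
AG E[r U (r ∨ ¬p)]: greatest fixpoint, start Z0 = {s0, s1, s3, s4, s5, s6, s7}, keep only states in Sat with every successor in Z. Z1 = {s0, s1, s3, s4, s5, s7}; Z2 = {s0, s1, s3, s4, s5}; Z3 = {s0, s1, s3, s5}; Z4 = {s0, s1, s3}; fixed.
Sat(AG E[r U (r ∨ ¬p)]) = {s0, s1, s3}
E[(¬r ∨ p) U AG E[r U (r ∨ ¬p)]]: least fixpoint, start Z0 = Sat(AG E[r U (r ∨ ¬p)]) = {s0, s1, s3}, add states in Sat(¬r ∨ p) with some successor in Z. Z1 = {s0, s1, s2, s3, s7}; Z2 = {s0, s1, s2, s3, s7, s8}; Z3 = {s0, s1, s2, s3, s6, s7, s8}; fixed.
Sat(E[(¬r ∨ p) U AG E[r U (r ∨ ¬p)]]) = {s0, s1, s2, s3, s6, s7, s8}
s8 ∈ Sat(E[(¬r ∨ p) U AG E[r U (r ∨ ¬p)]]) = {s0, s1, s2, s3, s6, s7, s8}, so the formula holds at s8.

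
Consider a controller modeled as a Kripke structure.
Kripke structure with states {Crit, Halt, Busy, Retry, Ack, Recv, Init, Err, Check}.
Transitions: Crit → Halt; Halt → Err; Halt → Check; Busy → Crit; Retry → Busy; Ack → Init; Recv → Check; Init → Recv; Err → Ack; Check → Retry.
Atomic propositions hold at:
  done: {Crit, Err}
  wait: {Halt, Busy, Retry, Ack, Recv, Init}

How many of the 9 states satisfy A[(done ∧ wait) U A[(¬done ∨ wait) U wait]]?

Sat(done ∧ wait) = ∅
Sat(¬done) = {Halt, Busy, Retry, Ack, Recv, Init, Check}
Sat(¬done ∨ wait) = {Halt, Busy, Retry, Ack, Recv, Init, Check}
A[(¬done ∨ wait) U wait]: least fixpoint, start Z0 = Sat(wait) = {Halt, Busy, Retry, Ack, Recv, Init}, add states in Sat(¬done ∨ wait) with every successor in Z. Z1 = {Halt, Busy, Retry, Ack, Recv, Init, Check}; fixed.
Sat(A[(¬done ∨ wait) U wait]) = {Halt, Busy, Retry, Ack, Recv, Init, Check}
A[(done ∧ wait) U A[(¬done ∨ wait) U wait]]: least fixpoint, start Z0 = Sat(A[(¬done ∨ wait) U wait]) = {Halt, Busy, Retry, Ack, Recv, Init, Check}, add states in Sat(done ∧ wait) with every successor in Z. Already a fixed point.
Sat(A[(done ∧ wait) U A[(¬done ∨ wait) U wait]]) = {Halt, Busy, Retry, Ack, Recv, Init, Check}
|Sat(A[(done ∧ wait) U A[(¬done ∨ wait) U wait]])| = |{Halt, Busy, Retry, Ack, Recv, Init, Check}| = 7.

7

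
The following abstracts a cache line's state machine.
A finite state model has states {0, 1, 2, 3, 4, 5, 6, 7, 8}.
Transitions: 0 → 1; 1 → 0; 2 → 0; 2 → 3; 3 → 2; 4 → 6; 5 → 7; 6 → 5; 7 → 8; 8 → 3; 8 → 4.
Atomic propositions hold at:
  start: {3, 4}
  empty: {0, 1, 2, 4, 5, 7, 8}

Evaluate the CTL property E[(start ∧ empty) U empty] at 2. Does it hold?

Yes

Sat(start ∧ empty) = {4}
E[(start ∧ empty) U empty]: least fixpoint, start Z0 = Sat(empty) = {0, 1, 2, 4, 5, 7, 8}, add states in Sat(start ∧ empty) with some successor in Z. Already a fixed point.
Sat(E[(start ∧ empty) U empty]) = {0, 1, 2, 4, 5, 7, 8}
2 ∈ Sat(E[(start ∧ empty) U empty]) = {0, 1, 2, 4, 5, 7, 8}, so the formula holds at 2.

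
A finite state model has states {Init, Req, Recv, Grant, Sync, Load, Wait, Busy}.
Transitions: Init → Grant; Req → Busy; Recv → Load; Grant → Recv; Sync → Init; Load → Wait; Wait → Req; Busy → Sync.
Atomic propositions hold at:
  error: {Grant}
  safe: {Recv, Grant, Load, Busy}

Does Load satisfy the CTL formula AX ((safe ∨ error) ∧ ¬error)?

No

Sat(safe ∨ error) = {Recv, Grant, Load, Busy}
Sat(¬error) = {Init, Req, Recv, Sync, Load, Wait, Busy}
Sat((safe ∨ error) ∧ ¬error) = {Recv, Load, Busy}
Sat(AX ((safe ∨ error) ∧ ¬error)) = {s : every successor in {Recv, Load, Busy}} = {Req, Recv, Grant}
Load ∉ Sat(AX ((safe ∨ error) ∧ ¬error)) = {Req, Recv, Grant}, so the formula does not hold at Load.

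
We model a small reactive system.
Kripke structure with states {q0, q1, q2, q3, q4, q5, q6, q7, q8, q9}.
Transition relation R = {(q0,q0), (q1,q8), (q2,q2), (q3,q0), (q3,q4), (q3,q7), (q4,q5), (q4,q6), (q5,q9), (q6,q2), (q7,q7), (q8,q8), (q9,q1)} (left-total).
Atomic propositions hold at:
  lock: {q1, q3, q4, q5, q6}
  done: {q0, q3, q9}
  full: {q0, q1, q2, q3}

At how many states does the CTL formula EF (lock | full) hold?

8

Sat(lock | full) = {q0, q1, q2, q3, q4, q5, q6}
EF (lock | full): least fixpoint, start Z0 = {q0, q1, q2, q3, q4, q5, q6}, add states with some successor in Z. Z1 = {q0, q1, q2, q3, q4, q5, q6, q9}; fixed.
Sat(EF (lock | full)) = {q0, q1, q2, q3, q4, q5, q6, q9}
|Sat(EF (lock | full))| = |{q0, q1, q2, q3, q4, q5, q6, q9}| = 8.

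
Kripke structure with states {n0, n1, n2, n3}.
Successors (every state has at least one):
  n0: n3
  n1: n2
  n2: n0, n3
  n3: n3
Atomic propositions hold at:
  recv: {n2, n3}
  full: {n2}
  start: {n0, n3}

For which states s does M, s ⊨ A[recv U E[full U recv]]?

E[full U recv]: least fixpoint, start Z0 = Sat(recv) = {n2, n3}, add states in Sat(full) with some successor in Z. Already a fixed point.
Sat(E[full U recv]) = {n2, n3}
A[recv U E[full U recv]]: least fixpoint, start Z0 = Sat(E[full U recv]) = {n2, n3}, add states in Sat(recv) with every successor in Z. Already a fixed point.
Sat(A[recv U E[full U recv]]) = {n2, n3}

{n2, n3}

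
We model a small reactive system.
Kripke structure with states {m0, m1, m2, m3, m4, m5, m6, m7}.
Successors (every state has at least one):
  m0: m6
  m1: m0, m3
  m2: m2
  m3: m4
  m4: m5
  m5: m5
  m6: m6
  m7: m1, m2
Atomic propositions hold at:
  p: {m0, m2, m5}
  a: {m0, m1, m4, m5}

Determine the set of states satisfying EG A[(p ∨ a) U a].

{m4, m5}

Sat(p ∨ a) = {m0, m1, m2, m4, m5}
A[(p ∨ a) U a]: least fixpoint, start Z0 = Sat(a) = {m0, m1, m4, m5}, add states in Sat(p ∨ a) with every successor in Z. Already a fixed point.
Sat(A[(p ∨ a) U a]) = {m0, m1, m4, m5}
EG A[(p ∨ a) U a]: greatest fixpoint, start Z0 = {m0, m1, m4, m5}, keep only states in Sat with some successor in Z. Z1 = {m1, m4, m5}; Z2 = {m4, m5}; fixed.
Sat(EG A[(p ∨ a) U a]) = {m4, m5}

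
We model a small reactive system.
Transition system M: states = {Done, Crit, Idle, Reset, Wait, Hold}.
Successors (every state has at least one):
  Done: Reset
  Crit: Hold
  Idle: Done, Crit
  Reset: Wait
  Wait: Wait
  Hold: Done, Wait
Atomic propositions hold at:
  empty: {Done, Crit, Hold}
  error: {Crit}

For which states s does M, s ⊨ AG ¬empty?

{Reset, Wait}

Sat(¬empty) = {Idle, Reset, Wait}
AG ¬empty: greatest fixpoint, start Z0 = {Idle, Reset, Wait}, keep only states in Sat with every successor in Z. Z1 = {Reset, Wait}; fixed.
Sat(AG ¬empty) = {Reset, Wait}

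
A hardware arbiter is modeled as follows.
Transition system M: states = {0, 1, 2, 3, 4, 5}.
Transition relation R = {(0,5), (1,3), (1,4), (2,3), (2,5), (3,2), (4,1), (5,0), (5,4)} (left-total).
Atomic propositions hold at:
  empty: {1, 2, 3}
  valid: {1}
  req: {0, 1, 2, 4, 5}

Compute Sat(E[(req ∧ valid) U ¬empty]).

Sat(req ∧ valid) = {1}
Sat(¬empty) = {0, 4, 5}
E[(req ∧ valid) U ¬empty]: least fixpoint, start Z0 = Sat(¬empty) = {0, 4, 5}, add states in Sat(req ∧ valid) with some successor in Z. Z1 = {0, 1, 4, 5}; fixed.
Sat(E[(req ∧ valid) U ¬empty]) = {0, 1, 4, 5}

{0, 1, 4, 5}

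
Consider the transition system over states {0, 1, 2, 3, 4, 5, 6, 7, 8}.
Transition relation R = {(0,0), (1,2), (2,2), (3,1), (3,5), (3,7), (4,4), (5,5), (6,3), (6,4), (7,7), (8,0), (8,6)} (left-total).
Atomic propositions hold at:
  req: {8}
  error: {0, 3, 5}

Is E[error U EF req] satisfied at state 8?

Yes

EF req: least fixpoint, start Z0 = {8}, add states with some successor in Z. Already a fixed point.
Sat(EF req) = {8}
E[error U EF req]: least fixpoint, start Z0 = Sat(EF req) = {8}, add states in Sat(error) with some successor in Z. Already a fixed point.
Sat(E[error U EF req]) = {8}
8 ∈ Sat(E[error U EF req]) = {8}, so the formula holds at 8.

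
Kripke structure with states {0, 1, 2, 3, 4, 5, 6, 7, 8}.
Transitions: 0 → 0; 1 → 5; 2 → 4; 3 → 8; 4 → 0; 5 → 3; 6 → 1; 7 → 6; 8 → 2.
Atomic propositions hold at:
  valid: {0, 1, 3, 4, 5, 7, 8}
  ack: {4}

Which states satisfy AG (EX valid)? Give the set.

Sat(EX valid) = {s : some successor in {0, 1, 3, 4, 5, 7, 8}} = {0, 1, 2, 3, 4, 5, 6}
AG (EX valid): greatest fixpoint, start Z0 = {0, 1, 2, 3, 4, 5, 6}, keep only states in Sat with every successor in Z. Z1 = {0, 1, 2, 4, 5, 6}; Z2 = {0, 1, 2, 4, 6}; Z3 = {0, 2, 4, 6}; Z4 = {0, 2, 4}; fixed.
Sat(AG (EX valid)) = {0, 2, 4}

{0, 2, 4}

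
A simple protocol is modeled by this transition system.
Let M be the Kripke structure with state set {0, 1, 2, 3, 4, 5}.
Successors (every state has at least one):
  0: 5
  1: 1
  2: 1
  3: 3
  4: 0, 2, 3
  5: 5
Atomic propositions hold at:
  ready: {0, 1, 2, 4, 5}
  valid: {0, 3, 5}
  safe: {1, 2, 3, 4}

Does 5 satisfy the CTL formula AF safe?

No

AF safe: least fixpoint, start Z0 = {1, 2, 3, 4}, add states with every successor in Z. Already a fixed point.
Sat(AF safe) = {1, 2, 3, 4}
5 ∉ Sat(AF safe) = {1, 2, 3, 4}, so the formula does not hold at 5.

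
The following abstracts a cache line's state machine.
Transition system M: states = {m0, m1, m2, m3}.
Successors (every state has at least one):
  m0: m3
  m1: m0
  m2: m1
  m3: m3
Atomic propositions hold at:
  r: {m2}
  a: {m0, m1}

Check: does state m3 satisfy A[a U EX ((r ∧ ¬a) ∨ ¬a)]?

Yes

Sat(¬a) = {m2, m3}
Sat(r ∧ ¬a) = {m2}
Sat((r ∧ ¬a) ∨ ¬a) = {m2, m3}
Sat(EX ((r ∧ ¬a) ∨ ¬a)) = {s : some successor in {m2, m3}} = {m0, m3}
A[a U EX ((r ∧ ¬a) ∨ ¬a)]: least fixpoint, start Z0 = Sat(EX ((r ∧ ¬a) ∨ ¬a)) = {m0, m3}, add states in Sat(a) with every successor in Z. Z1 = {m0, m1, m3}; fixed.
Sat(A[a U EX ((r ∧ ¬a) ∨ ¬a)]) = {m0, m1, m3}
m3 ∈ Sat(A[a U EX ((r ∧ ¬a) ∨ ¬a)]) = {m0, m1, m3}, so the formula holds at m3.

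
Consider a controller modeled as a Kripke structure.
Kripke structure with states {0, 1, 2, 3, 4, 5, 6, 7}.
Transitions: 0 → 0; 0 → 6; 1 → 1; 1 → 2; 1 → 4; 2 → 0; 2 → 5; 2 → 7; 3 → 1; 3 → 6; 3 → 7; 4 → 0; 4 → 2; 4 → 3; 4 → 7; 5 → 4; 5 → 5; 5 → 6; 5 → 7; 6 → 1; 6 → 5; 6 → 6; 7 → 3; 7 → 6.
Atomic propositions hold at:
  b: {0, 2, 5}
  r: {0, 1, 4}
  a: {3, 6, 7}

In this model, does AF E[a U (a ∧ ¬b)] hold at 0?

No

Sat(¬b) = {1, 3, 4, 6, 7}
Sat(a ∧ ¬b) = {3, 6, 7}
E[a U (a ∧ ¬b)]: least fixpoint, start Z0 = Sat((a ∧ ¬b)) = {3, 6, 7}, add states in Sat(a) with some successor in Z. Already a fixed point.
Sat(E[a U (a ∧ ¬b)]) = {3, 6, 7}
AF E[a U (a ∧ ¬b)]: least fixpoint, start Z0 = {3, 6, 7}, add states with every successor in Z. Already a fixed point.
Sat(AF E[a U (a ∧ ¬b)]) = {3, 6, 7}
0 ∉ Sat(AF E[a U (a ∧ ¬b)]) = {3, 6, 7}, so the formula does not hold at 0.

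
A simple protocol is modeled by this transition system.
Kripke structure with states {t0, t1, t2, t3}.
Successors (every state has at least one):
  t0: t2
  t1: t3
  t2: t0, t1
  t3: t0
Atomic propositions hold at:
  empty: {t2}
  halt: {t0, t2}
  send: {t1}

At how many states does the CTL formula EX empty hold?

Sat(EX empty) = {s : some successor in {t2}} = {t0}
|Sat(EX empty)| = |{t0}| = 1.

1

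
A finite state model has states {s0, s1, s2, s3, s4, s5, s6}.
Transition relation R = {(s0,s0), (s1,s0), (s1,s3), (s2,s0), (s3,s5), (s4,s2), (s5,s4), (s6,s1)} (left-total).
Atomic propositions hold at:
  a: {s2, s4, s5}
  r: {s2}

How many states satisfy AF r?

4

AF r: least fixpoint, start Z0 = {s2}, add states with every successor in Z. Z1 = {s2, s4}; Z2 = {s2, s4, s5}; Z3 = {s2, s3, s4, s5}; fixed.
Sat(AF r) = {s2, s3, s4, s5}
|Sat(AF r)| = |{s2, s3, s4, s5}| = 4.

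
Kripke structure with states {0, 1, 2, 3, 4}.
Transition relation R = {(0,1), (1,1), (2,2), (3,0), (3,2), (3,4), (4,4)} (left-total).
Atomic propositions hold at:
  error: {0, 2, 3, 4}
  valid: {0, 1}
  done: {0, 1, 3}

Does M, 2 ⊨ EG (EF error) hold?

Yes

EF error: least fixpoint, start Z0 = {0, 2, 3, 4}, add states with some successor in Z. Already a fixed point.
Sat(EF error) = {0, 2, 3, 4}
EG (EF error): greatest fixpoint, start Z0 = {0, 2, 3, 4}, keep only states in Sat with some successor in Z. Z1 = {2, 3, 4}; fixed.
Sat(EG (EF error)) = {2, 3, 4}
2 ∈ Sat(EG (EF error)) = {2, 3, 4}, so the formula holds at 2.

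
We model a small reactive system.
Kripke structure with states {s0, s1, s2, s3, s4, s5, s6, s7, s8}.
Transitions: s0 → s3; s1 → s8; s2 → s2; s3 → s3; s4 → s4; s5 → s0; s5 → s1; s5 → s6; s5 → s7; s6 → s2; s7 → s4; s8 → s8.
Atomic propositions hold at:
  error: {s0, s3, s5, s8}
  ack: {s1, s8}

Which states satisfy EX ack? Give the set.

{s1, s5, s8}

Sat(EX ack) = {s : some successor in {s1, s8}} = {s1, s5, s8}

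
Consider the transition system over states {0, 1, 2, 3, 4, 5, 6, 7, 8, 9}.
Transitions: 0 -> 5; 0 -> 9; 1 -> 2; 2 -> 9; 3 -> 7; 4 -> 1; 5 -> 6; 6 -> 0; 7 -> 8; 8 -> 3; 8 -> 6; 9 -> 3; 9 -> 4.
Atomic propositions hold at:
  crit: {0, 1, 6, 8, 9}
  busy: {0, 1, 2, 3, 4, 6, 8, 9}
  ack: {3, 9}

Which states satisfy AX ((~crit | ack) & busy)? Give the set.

Sat(~crit) = {2, 3, 4, 5, 7}
Sat(~crit | ack) = {2, 3, 4, 5, 7, 9}
Sat((~crit | ack) & busy) = {2, 3, 4, 9}
Sat(AX ((~crit | ack) & busy)) = {s : every successor in {2, 3, 4, 9}} = {1, 2, 9}

{1, 2, 9}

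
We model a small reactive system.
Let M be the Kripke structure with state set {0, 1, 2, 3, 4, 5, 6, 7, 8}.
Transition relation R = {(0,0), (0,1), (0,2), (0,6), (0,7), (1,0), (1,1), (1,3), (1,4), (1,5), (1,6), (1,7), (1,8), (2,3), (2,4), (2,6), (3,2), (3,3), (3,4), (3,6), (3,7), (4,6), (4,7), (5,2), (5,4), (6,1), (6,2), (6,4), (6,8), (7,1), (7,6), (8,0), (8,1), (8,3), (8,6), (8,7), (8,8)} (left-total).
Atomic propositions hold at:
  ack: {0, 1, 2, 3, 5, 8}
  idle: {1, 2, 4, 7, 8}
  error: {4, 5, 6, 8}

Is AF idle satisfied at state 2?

AF idle: least fixpoint, start Z0 = {1, 2, 4, 7, 8}, add states with every successor in Z. Z1 = {1, 2, 4, 5, 6, 7, 8}; fixed.
Sat(AF idle) = {1, 2, 4, 5, 6, 7, 8}
2 ∈ Sat(AF idle) = {1, 2, 4, 5, 6, 7, 8}, so the formula holds at 2.

Yes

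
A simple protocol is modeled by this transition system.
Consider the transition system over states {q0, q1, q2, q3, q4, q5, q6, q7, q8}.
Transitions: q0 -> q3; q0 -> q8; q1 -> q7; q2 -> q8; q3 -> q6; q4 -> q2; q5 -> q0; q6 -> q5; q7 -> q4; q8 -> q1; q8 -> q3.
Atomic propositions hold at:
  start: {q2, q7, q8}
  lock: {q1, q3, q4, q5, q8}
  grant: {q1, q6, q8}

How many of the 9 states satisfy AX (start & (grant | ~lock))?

Sat(~lock) = {q0, q2, q6, q7}
Sat(grant | ~lock) = {q0, q1, q2, q6, q7, q8}
Sat(start & (grant | ~lock)) = {q2, q7, q8}
Sat(AX (start & (grant | ~lock))) = {s : every successor in {q2, q7, q8}} = {q1, q2, q4}
|Sat(AX (start & (grant | ~lock)))| = |{q1, q2, q4}| = 3.

3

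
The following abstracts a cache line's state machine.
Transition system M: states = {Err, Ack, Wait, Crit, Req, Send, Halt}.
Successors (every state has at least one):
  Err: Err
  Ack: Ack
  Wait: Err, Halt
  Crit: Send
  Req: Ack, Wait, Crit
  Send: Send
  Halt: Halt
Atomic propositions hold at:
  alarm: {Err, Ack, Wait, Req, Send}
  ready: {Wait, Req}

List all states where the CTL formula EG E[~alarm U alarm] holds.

Sat(~alarm) = {Crit, Halt}
E[~alarm U alarm]: least fixpoint, start Z0 = Sat(alarm) = {Err, Ack, Wait, Req, Send}, add states in Sat(~alarm) with some successor in Z. Z1 = {Err, Ack, Wait, Crit, Req, Send}; fixed.
Sat(E[~alarm U alarm]) = {Err, Ack, Wait, Crit, Req, Send}
EG E[~alarm U alarm]: greatest fixpoint, start Z0 = {Err, Ack, Wait, Crit, Req, Send}, keep only states in Sat with some successor in Z. Already a fixed point.
Sat(EG E[~alarm U alarm]) = {Err, Ack, Wait, Crit, Req, Send}

{Err, Ack, Wait, Crit, Req, Send}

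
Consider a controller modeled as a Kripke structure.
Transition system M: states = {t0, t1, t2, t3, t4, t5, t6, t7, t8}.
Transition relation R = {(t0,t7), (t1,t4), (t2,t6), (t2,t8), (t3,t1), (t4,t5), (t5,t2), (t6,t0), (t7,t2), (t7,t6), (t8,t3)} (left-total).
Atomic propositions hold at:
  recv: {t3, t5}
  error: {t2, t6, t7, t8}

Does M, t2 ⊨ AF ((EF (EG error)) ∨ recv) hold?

No

EG error: greatest fixpoint, start Z0 = {t2, t6, t7, t8}, keep only states in Sat with some successor in Z. Z1 = {t2, t7}; Z2 = {t7}; Z3 = ∅; fixed.
Sat(EG error) = ∅
EF (EG error): least fixpoint, start Z0 = ∅, add states with some successor in Z. Already a fixed point.
Sat(EF (EG error)) = ∅
Sat((EF (EG error)) ∨ recv) = {t3, t5}
AF ((EF (EG error)) ∨ recv): least fixpoint, start Z0 = {t3, t5}, add states with every successor in Z. Z1 = {t3, t4, t5, t8}; Z2 = {t1, t3, t4, t5, t8}; fixed.
Sat(AF ((EF (EG error)) ∨ recv)) = {t1, t3, t4, t5, t8}
t2 ∉ Sat(AF ((EF (EG error)) ∨ recv)) = {t1, t3, t4, t5, t8}, so the formula does not hold at t2.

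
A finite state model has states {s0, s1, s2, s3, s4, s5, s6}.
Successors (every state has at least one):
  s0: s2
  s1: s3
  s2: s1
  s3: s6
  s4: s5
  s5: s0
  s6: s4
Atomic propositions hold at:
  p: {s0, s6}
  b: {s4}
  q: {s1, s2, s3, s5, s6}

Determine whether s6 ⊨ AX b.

Yes

Sat(AX b) = {s : every successor in {s4}} = {s6}
s6 ∈ Sat(AX b) = {s6}, so the formula holds at s6.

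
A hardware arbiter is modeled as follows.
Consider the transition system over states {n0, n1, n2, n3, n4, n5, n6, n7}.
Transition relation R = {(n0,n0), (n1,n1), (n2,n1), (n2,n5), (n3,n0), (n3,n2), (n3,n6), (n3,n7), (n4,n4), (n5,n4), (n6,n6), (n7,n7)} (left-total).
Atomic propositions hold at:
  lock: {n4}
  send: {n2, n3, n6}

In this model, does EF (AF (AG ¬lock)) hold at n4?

No

Sat(¬lock) = {n0, n1, n2, n3, n5, n6, n7}
AG ¬lock: greatest fixpoint, start Z0 = {n0, n1, n2, n3, n5, n6, n7}, keep only states in Sat with every successor in Z. Z1 = {n0, n1, n2, n3, n6, n7}; Z2 = {n0, n1, n3, n6, n7}; Z3 = {n0, n1, n6, n7}; fixed.
Sat(AG ¬lock) = {n0, n1, n6, n7}
AF (AG ¬lock): least fixpoint, start Z0 = {n0, n1, n6, n7}, add states with every successor in Z. Already a fixed point.
Sat(AF (AG ¬lock)) = {n0, n1, n6, n7}
EF (AF (AG ¬lock)): least fixpoint, start Z0 = {n0, n1, n6, n7}, add states with some successor in Z. Z1 = {n0, n1, n2, n3, n6, n7}; fixed.
Sat(EF (AF (AG ¬lock))) = {n0, n1, n2, n3, n6, n7}
n4 ∉ Sat(EF (AF (AG ¬lock))) = {n0, n1, n2, n3, n6, n7}, so the formula does not hold at n4.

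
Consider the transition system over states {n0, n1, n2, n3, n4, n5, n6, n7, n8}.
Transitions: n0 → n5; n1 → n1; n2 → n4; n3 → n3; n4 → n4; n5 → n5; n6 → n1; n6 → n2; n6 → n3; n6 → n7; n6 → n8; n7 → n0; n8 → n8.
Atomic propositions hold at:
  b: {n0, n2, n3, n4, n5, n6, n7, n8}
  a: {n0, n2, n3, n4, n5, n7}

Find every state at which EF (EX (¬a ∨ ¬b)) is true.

{n1, n6, n8}

Sat(¬a) = {n1, n6, n8}
Sat(¬b) = {n1}
Sat(¬a ∨ ¬b) = {n1, n6, n8}
Sat(EX (¬a ∨ ¬b)) = {s : some successor in {n1, n6, n8}} = {n1, n6, n8}
EF (EX (¬a ∨ ¬b)): least fixpoint, start Z0 = {n1, n6, n8}, add states with some successor in Z. Already a fixed point.
Sat(EF (EX (¬a ∨ ¬b))) = {n1, n6, n8}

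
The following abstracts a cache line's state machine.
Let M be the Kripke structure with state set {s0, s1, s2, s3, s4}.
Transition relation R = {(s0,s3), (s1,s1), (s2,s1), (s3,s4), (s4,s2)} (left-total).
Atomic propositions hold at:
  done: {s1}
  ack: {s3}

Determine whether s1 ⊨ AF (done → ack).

No

Sat(done → ack) = {s0, s2, s3, s4}
AF (done → ack): least fixpoint, start Z0 = {s0, s2, s3, s4}, add states with every successor in Z. Already a fixed point.
Sat(AF (done → ack)) = {s0, s2, s3, s4}
s1 ∉ Sat(AF (done → ack)) = {s0, s2, s3, s4}, so the formula does not hold at s1.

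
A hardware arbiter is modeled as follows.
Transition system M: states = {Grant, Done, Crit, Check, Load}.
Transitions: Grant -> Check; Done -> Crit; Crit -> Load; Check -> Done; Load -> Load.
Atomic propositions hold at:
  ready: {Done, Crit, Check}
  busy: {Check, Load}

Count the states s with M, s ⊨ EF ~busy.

4

Sat(~busy) = {Grant, Done, Crit}
EF ~busy: least fixpoint, start Z0 = {Grant, Done, Crit}, add states with some successor in Z. Z1 = {Grant, Done, Crit, Check}; fixed.
Sat(EF ~busy) = {Grant, Done, Crit, Check}
|Sat(EF ~busy)| = |{Grant, Done, Crit, Check}| = 4.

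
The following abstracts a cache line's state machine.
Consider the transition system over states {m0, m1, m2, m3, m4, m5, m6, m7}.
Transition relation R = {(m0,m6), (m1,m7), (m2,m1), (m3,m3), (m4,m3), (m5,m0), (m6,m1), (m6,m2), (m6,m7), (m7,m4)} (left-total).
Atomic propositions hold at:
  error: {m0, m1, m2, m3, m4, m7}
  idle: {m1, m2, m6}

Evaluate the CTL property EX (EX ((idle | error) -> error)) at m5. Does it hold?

No

Sat(idle | error) = {m0, m1, m2, m3, m4, m6, m7}
Sat((idle | error) -> error) = {m0, m1, m2, m3, m4, m5, m7}
Sat(EX ((idle | error) -> error)) = {s : some successor in {m0, m1, m2, m3, m4, m5, m7}} = {m1, m2, m3, m4, m5, m6, m7}
Sat(EX (EX ((idle | error) -> error))) = {s : some successor in {m1, m2, m3, m4, m5, m6, m7}} = {m0, m1, m2, m3, m4, m6, m7}
m5 ∉ Sat(EX (EX ((idle | error) -> error))) = {m0, m1, m2, m3, m4, m6, m7}, so the formula does not hold at m5.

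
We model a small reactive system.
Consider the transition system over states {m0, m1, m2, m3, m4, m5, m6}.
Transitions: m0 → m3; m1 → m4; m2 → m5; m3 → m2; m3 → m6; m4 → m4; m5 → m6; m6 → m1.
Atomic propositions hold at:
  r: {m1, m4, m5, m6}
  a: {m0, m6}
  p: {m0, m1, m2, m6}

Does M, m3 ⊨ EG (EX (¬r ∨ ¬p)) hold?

No

Sat(¬r) = {m0, m2, m3}
Sat(¬p) = {m3, m4, m5}
Sat(¬r ∨ ¬p) = {m0, m2, m3, m4, m5}
Sat(EX (¬r ∨ ¬p)) = {s : some successor in {m0, m2, m3, m4, m5}} = {m0, m1, m2, m3, m4}
EG (EX (¬r ∨ ¬p)): greatest fixpoint, start Z0 = {m0, m1, m2, m3, m4}, keep only states in Sat with some successor in Z. Z1 = {m0, m1, m3, m4}; Z2 = {m0, m1, m4}; Z3 = {m1, m4}; fixed.
Sat(EG (EX (¬r ∨ ¬p))) = {m1, m4}
m3 ∉ Sat(EG (EX (¬r ∨ ¬p))) = {m1, m4}, so the formula does not hold at m3.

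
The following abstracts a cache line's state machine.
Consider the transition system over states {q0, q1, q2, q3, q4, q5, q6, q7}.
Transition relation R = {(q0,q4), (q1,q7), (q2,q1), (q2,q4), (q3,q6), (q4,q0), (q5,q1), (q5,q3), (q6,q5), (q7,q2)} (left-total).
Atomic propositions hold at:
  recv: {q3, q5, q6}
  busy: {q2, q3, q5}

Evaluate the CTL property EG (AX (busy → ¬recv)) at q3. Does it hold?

Sat(¬recv) = {q0, q1, q2, q4, q7}
Sat(busy → ¬recv) = {q0, q1, q2, q4, q6, q7}
Sat(AX (busy → ¬recv)) = {s : every successor in {q0, q1, q2, q4, q6, q7}} = {q0, q1, q2, q3, q4, q7}
EG (AX (busy → ¬recv)): greatest fixpoint, start Z0 = {q0, q1, q2, q3, q4, q7}, keep only states in Sat with some successor in Z. Z1 = {q0, q1, q2, q4, q7}; fixed.
Sat(EG (AX (busy → ¬recv))) = {q0, q1, q2, q4, q7}
q3 ∉ Sat(EG (AX (busy → ¬recv))) = {q0, q1, q2, q4, q7}, so the formula does not hold at q3.

No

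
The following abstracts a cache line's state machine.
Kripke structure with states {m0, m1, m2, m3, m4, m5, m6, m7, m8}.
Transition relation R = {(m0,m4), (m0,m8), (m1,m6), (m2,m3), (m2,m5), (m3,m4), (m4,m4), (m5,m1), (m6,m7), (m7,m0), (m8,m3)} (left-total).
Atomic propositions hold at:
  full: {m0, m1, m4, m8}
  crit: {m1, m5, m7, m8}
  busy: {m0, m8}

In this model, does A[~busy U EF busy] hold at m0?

Sat(~busy) = {m1, m2, m3, m4, m5, m6, m7}
EF busy: least fixpoint, start Z0 = {m0, m8}, add states with some successor in Z. Z1 = {m0, m7, m8}; Z2 = {m0, m6, m7, m8}; Z3 = {m0, m1, m6, m7, m8}; Z4 = {m0, m1, m5, m6, m7, m8}; Z5 = {m0, m1, m2, m5, m6, m7, m8}; fixed.
Sat(EF busy) = {m0, m1, m2, m5, m6, m7, m8}
A[~busy U EF busy]: least fixpoint, start Z0 = Sat(EF busy) = {m0, m1, m2, m5, m6, m7, m8}, add states in Sat(~busy) with every successor in Z. Already a fixed point.
Sat(A[~busy U EF busy]) = {m0, m1, m2, m5, m6, m7, m8}
m0 ∈ Sat(A[~busy U EF busy]) = {m0, m1, m2, m5, m6, m7, m8}, so the formula holds at m0.

Yes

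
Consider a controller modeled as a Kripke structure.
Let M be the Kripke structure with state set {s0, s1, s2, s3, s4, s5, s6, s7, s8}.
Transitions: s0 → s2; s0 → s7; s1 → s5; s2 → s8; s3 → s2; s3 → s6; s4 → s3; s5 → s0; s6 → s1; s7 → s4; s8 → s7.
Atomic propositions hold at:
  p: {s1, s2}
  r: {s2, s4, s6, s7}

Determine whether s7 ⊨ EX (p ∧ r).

No

Sat(p ∧ r) = {s2}
Sat(EX (p ∧ r)) = {s : some successor in {s2}} = {s0, s3}
s7 ∉ Sat(EX (p ∧ r)) = {s0, s3}, so the formula does not hold at s7.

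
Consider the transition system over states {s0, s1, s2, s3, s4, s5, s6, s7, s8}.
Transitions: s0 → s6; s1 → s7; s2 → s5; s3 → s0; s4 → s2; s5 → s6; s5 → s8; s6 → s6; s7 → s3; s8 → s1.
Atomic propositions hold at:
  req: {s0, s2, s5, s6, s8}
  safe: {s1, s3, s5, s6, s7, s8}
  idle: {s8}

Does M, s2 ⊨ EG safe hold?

EG safe: greatest fixpoint, start Z0 = {s1, s3, s5, s6, s7, s8}, keep only states in Sat with some successor in Z. Z1 = {s1, s5, s6, s7, s8}; Z2 = {s1, s5, s6, s8}; Z3 = {s5, s6, s8}; Z4 = {s5, s6}; fixed.
Sat(EG safe) = {s5, s6}
s2 ∉ Sat(EG safe) = {s5, s6}, so the formula does not hold at s2.

No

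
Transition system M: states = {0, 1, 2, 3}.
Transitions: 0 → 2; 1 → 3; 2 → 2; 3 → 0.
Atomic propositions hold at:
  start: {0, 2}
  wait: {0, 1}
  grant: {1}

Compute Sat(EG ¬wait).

{2}

Sat(¬wait) = {2, 3}
EG ¬wait: greatest fixpoint, start Z0 = {2, 3}, keep only states in Sat with some successor in Z. Z1 = {2}; fixed.
Sat(EG ¬wait) = {2}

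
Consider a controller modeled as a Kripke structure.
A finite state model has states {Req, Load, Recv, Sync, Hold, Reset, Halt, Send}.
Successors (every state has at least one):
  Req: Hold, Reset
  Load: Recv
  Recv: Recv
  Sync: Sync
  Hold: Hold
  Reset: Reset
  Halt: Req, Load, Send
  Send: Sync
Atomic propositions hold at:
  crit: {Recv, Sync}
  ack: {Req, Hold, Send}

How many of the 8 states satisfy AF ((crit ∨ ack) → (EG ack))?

5

Sat(crit ∨ ack) = {Req, Recv, Sync, Hold, Send}
EG ack: greatest fixpoint, start Z0 = {Req, Hold, Send}, keep only states in Sat with some successor in Z. Z1 = {Req, Hold}; fixed.
Sat(EG ack) = {Req, Hold}
Sat((crit ∨ ack) → (EG ack)) = {Req, Load, Hold, Reset, Halt}
AF ((crit ∨ ack) → (EG ack)): least fixpoint, start Z0 = {Req, Load, Hold, Reset, Halt}, add states with every successor in Z. Already a fixed point.
Sat(AF ((crit ∨ ack) → (EG ack))) = {Req, Load, Hold, Reset, Halt}
|Sat(AF ((crit ∨ ack) → (EG ack)))| = |{Req, Load, Hold, Reset, Halt}| = 5.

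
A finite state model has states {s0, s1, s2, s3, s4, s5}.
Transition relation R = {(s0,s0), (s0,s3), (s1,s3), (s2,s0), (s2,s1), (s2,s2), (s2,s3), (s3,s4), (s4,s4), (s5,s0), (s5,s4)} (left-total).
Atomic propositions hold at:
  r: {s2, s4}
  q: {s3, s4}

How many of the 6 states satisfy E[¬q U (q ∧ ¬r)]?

5

Sat(¬q) = {s0, s1, s2, s5}
Sat(¬r) = {s0, s1, s3, s5}
Sat(q ∧ ¬r) = {s3}
E[¬q U (q ∧ ¬r)]: least fixpoint, start Z0 = Sat((q ∧ ¬r)) = {s3}, add states in Sat(¬q) with some successor in Z. Z1 = {s0, s1, s2, s3}; Z2 = {s0, s1, s2, s3, s5}; fixed.
Sat(E[¬q U (q ∧ ¬r)]) = {s0, s1, s2, s3, s5}
|Sat(E[¬q U (q ∧ ¬r)])| = |{s0, s1, s2, s3, s5}| = 5.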